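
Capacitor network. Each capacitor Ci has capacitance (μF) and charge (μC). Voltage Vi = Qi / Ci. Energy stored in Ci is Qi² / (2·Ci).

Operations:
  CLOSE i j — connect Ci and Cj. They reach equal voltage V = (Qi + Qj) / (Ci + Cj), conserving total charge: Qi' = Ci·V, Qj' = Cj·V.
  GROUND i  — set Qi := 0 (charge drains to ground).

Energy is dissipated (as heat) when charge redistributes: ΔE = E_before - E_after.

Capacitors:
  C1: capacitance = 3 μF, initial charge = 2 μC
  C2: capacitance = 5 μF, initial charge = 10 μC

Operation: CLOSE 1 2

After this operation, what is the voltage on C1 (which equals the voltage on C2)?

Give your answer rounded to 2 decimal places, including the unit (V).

Answer: 1.50 V

Derivation:
Initial: C1(3μF, Q=2μC, V=0.67V), C2(5μF, Q=10μC, V=2.00V)
Op 1: CLOSE 1-2: Q_total=12.00, C_total=8.00, V=1.50; Q1=4.50, Q2=7.50; dissipated=1.667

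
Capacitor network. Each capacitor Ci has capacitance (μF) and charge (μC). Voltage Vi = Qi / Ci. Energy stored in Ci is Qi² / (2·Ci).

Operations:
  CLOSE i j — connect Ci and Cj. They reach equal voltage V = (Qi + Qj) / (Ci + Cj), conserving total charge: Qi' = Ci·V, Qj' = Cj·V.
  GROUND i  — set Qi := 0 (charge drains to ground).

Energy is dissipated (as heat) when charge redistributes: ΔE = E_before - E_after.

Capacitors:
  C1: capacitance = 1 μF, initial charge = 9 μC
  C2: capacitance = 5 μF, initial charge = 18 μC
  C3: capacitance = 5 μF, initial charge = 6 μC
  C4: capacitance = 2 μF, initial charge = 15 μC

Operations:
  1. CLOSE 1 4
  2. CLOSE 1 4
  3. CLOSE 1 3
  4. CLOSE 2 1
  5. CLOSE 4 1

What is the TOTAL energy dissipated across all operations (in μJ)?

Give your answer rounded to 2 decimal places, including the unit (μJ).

Answer: 27.77 μJ

Derivation:
Initial: C1(1μF, Q=9μC, V=9.00V), C2(5μF, Q=18μC, V=3.60V), C3(5μF, Q=6μC, V=1.20V), C4(2μF, Q=15μC, V=7.50V)
Op 1: CLOSE 1-4: Q_total=24.00, C_total=3.00, V=8.00; Q1=8.00, Q4=16.00; dissipated=0.750
Op 2: CLOSE 1-4: Q_total=24.00, C_total=3.00, V=8.00; Q1=8.00, Q4=16.00; dissipated=0.000
Op 3: CLOSE 1-3: Q_total=14.00, C_total=6.00, V=2.33; Q1=2.33, Q3=11.67; dissipated=19.267
Op 4: CLOSE 2-1: Q_total=20.33, C_total=6.00, V=3.39; Q2=16.94, Q1=3.39; dissipated=0.669
Op 5: CLOSE 4-1: Q_total=19.39, C_total=3.00, V=6.46; Q4=12.93, Q1=6.46; dissipated=7.087
Total dissipated: 27.773 μJ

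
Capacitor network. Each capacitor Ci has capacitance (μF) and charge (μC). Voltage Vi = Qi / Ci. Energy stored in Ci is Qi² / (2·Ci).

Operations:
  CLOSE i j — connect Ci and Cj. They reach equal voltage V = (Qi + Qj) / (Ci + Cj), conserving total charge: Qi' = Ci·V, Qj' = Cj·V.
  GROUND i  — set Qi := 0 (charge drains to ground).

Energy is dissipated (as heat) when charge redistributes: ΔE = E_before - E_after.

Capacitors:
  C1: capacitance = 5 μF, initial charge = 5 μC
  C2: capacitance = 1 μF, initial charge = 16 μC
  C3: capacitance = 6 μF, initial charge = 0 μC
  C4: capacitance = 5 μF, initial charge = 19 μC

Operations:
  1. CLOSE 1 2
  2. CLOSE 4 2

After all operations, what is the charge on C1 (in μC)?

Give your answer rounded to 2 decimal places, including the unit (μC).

Initial: C1(5μF, Q=5μC, V=1.00V), C2(1μF, Q=16μC, V=16.00V), C3(6μF, Q=0μC, V=0.00V), C4(5μF, Q=19μC, V=3.80V)
Op 1: CLOSE 1-2: Q_total=21.00, C_total=6.00, V=3.50; Q1=17.50, Q2=3.50; dissipated=93.750
Op 2: CLOSE 4-2: Q_total=22.50, C_total=6.00, V=3.75; Q4=18.75, Q2=3.75; dissipated=0.037
Final charges: Q1=17.50, Q2=3.75, Q3=0.00, Q4=18.75

Answer: 17.50 μC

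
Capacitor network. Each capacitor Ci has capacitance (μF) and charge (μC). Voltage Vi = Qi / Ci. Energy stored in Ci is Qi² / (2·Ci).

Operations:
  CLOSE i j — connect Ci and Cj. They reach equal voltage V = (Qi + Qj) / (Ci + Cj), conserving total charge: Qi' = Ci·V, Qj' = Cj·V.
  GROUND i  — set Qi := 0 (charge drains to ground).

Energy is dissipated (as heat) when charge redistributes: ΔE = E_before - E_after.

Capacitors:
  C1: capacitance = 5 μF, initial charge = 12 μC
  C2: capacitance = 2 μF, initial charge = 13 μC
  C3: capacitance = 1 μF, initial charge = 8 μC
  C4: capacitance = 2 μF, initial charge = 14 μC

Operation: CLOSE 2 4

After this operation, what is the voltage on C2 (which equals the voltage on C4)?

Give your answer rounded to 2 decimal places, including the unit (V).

Answer: 6.75 V

Derivation:
Initial: C1(5μF, Q=12μC, V=2.40V), C2(2μF, Q=13μC, V=6.50V), C3(1μF, Q=8μC, V=8.00V), C4(2μF, Q=14μC, V=7.00V)
Op 1: CLOSE 2-4: Q_total=27.00, C_total=4.00, V=6.75; Q2=13.50, Q4=13.50; dissipated=0.125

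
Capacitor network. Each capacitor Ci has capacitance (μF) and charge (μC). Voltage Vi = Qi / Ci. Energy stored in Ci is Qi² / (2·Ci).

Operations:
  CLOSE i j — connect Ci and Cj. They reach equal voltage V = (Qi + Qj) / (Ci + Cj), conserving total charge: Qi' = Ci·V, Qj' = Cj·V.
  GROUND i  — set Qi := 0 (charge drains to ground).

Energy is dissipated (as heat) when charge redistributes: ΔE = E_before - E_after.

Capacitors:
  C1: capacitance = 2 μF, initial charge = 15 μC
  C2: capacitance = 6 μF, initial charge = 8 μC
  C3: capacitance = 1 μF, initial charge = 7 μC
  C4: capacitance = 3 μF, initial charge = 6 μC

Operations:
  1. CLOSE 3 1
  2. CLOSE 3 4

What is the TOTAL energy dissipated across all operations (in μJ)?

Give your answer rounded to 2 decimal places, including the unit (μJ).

Initial: C1(2μF, Q=15μC, V=7.50V), C2(6μF, Q=8μC, V=1.33V), C3(1μF, Q=7μC, V=7.00V), C4(3μF, Q=6μC, V=2.00V)
Op 1: CLOSE 3-1: Q_total=22.00, C_total=3.00, V=7.33; Q3=7.33, Q1=14.67; dissipated=0.083
Op 2: CLOSE 3-4: Q_total=13.33, C_total=4.00, V=3.33; Q3=3.33, Q4=10.00; dissipated=10.667
Total dissipated: 10.750 μJ

Answer: 10.75 μJ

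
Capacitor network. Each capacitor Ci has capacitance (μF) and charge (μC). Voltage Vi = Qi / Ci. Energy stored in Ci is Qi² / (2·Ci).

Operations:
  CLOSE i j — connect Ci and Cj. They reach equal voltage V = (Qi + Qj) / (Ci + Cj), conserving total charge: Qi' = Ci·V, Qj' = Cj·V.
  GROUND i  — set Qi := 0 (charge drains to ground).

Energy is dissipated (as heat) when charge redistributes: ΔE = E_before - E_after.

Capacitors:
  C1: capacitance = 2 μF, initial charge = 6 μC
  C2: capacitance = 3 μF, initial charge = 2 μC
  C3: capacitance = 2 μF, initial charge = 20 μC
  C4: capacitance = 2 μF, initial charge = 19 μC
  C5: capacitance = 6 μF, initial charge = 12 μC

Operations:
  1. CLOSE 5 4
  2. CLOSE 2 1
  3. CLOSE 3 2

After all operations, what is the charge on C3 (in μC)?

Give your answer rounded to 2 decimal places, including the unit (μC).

Answer: 9.92 μC

Derivation:
Initial: C1(2μF, Q=6μC, V=3.00V), C2(3μF, Q=2μC, V=0.67V), C3(2μF, Q=20μC, V=10.00V), C4(2μF, Q=19μC, V=9.50V), C5(6μF, Q=12μC, V=2.00V)
Op 1: CLOSE 5-4: Q_total=31.00, C_total=8.00, V=3.88; Q5=23.25, Q4=7.75; dissipated=42.188
Op 2: CLOSE 2-1: Q_total=8.00, C_total=5.00, V=1.60; Q2=4.80, Q1=3.20; dissipated=3.267
Op 3: CLOSE 3-2: Q_total=24.80, C_total=5.00, V=4.96; Q3=9.92, Q2=14.88; dissipated=42.336
Final charges: Q1=3.20, Q2=14.88, Q3=9.92, Q4=7.75, Q5=23.25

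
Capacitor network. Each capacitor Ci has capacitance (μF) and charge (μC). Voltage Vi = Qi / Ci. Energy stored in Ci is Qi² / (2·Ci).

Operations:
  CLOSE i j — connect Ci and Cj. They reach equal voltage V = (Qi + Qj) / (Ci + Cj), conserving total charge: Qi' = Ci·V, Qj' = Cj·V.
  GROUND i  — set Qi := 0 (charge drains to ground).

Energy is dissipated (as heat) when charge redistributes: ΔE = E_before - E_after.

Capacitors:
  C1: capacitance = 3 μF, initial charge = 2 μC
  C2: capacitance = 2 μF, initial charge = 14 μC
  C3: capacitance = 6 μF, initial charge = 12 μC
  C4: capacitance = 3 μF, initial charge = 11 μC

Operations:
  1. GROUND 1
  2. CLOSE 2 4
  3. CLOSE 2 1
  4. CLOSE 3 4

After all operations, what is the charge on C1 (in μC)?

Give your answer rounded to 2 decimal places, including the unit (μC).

Answer: 6.00 μC

Derivation:
Initial: C1(3μF, Q=2μC, V=0.67V), C2(2μF, Q=14μC, V=7.00V), C3(6μF, Q=12μC, V=2.00V), C4(3μF, Q=11μC, V=3.67V)
Op 1: GROUND 1: Q1=0; energy lost=0.667
Op 2: CLOSE 2-4: Q_total=25.00, C_total=5.00, V=5.00; Q2=10.00, Q4=15.00; dissipated=6.667
Op 3: CLOSE 2-1: Q_total=10.00, C_total=5.00, V=2.00; Q2=4.00, Q1=6.00; dissipated=15.000
Op 4: CLOSE 3-4: Q_total=27.00, C_total=9.00, V=3.00; Q3=18.00, Q4=9.00; dissipated=9.000
Final charges: Q1=6.00, Q2=4.00, Q3=18.00, Q4=9.00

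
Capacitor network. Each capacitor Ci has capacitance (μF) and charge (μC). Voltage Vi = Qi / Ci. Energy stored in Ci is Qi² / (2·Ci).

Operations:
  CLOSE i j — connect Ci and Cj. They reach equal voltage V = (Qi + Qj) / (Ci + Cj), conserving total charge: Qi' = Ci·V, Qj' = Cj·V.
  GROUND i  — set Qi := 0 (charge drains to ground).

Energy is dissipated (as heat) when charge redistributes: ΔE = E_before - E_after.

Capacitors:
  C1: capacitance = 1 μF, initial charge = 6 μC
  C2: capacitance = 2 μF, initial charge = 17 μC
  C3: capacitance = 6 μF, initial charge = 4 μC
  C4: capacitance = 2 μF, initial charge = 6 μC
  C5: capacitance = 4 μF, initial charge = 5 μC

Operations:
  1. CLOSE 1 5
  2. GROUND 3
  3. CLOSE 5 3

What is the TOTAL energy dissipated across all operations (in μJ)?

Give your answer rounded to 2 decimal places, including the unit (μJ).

Initial: C1(1μF, Q=6μC, V=6.00V), C2(2μF, Q=17μC, V=8.50V), C3(6μF, Q=4μC, V=0.67V), C4(2μF, Q=6μC, V=3.00V), C5(4μF, Q=5μC, V=1.25V)
Op 1: CLOSE 1-5: Q_total=11.00, C_total=5.00, V=2.20; Q1=2.20, Q5=8.80; dissipated=9.025
Op 2: GROUND 3: Q3=0; energy lost=1.333
Op 3: CLOSE 5-3: Q_total=8.80, C_total=10.00, V=0.88; Q5=3.52, Q3=5.28; dissipated=5.808
Total dissipated: 16.166 μJ

Answer: 16.17 μJ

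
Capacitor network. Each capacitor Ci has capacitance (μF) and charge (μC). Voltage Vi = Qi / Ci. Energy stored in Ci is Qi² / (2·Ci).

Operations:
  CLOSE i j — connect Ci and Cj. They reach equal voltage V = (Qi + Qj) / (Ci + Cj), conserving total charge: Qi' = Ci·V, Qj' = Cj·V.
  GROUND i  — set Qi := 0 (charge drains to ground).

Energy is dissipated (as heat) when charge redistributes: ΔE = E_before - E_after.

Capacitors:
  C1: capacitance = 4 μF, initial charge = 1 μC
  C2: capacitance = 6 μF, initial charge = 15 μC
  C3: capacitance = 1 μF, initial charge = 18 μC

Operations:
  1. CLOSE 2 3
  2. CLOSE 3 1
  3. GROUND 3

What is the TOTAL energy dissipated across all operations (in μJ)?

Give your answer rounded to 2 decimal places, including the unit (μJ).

Initial: C1(4μF, Q=1μC, V=0.25V), C2(6μF, Q=15μC, V=2.50V), C3(1μF, Q=18μC, V=18.00V)
Op 1: CLOSE 2-3: Q_total=33.00, C_total=7.00, V=4.71; Q2=28.29, Q3=4.71; dissipated=102.964
Op 2: CLOSE 3-1: Q_total=5.71, C_total=5.00, V=1.14; Q3=1.14, Q1=4.57; dissipated=7.972
Op 3: GROUND 3: Q3=0; energy lost=0.653
Total dissipated: 111.589 μJ

Answer: 111.59 μJ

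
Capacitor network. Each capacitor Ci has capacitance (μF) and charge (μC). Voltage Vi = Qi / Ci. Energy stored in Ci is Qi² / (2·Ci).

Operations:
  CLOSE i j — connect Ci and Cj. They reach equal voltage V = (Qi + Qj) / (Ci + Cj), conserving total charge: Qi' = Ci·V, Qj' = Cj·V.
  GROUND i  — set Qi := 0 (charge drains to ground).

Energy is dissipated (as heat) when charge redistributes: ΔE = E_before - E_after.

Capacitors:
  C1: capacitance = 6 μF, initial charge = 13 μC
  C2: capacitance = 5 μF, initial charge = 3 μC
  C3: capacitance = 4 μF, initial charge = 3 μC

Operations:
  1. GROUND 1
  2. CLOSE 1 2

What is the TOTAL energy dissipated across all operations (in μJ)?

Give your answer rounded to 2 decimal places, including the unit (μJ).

Initial: C1(6μF, Q=13μC, V=2.17V), C2(5μF, Q=3μC, V=0.60V), C3(4μF, Q=3μC, V=0.75V)
Op 1: GROUND 1: Q1=0; energy lost=14.083
Op 2: CLOSE 1-2: Q_total=3.00, C_total=11.00, V=0.27; Q1=1.64, Q2=1.36; dissipated=0.491
Total dissipated: 14.574 μJ

Answer: 14.57 μJ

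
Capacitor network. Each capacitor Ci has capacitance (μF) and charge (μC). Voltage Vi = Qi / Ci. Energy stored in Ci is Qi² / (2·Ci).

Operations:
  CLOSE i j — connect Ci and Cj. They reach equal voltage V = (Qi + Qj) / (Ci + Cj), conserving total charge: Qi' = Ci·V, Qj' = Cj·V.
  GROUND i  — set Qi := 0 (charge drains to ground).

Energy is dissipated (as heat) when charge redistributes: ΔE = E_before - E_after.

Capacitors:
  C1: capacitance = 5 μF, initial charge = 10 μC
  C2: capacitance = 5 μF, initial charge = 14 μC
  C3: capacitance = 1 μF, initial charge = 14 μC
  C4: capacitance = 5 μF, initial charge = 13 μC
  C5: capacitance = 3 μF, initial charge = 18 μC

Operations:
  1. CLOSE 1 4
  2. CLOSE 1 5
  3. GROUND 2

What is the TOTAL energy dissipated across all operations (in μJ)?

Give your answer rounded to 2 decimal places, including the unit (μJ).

Initial: C1(5μF, Q=10μC, V=2.00V), C2(5μF, Q=14μC, V=2.80V), C3(1μF, Q=14μC, V=14.00V), C4(5μF, Q=13μC, V=2.60V), C5(3μF, Q=18μC, V=6.00V)
Op 1: CLOSE 1-4: Q_total=23.00, C_total=10.00, V=2.30; Q1=11.50, Q4=11.50; dissipated=0.450
Op 2: CLOSE 1-5: Q_total=29.50, C_total=8.00, V=3.69; Q1=18.44, Q5=11.06; dissipated=12.834
Op 3: GROUND 2: Q2=0; energy lost=19.600
Total dissipated: 32.884 μJ

Answer: 32.88 μJ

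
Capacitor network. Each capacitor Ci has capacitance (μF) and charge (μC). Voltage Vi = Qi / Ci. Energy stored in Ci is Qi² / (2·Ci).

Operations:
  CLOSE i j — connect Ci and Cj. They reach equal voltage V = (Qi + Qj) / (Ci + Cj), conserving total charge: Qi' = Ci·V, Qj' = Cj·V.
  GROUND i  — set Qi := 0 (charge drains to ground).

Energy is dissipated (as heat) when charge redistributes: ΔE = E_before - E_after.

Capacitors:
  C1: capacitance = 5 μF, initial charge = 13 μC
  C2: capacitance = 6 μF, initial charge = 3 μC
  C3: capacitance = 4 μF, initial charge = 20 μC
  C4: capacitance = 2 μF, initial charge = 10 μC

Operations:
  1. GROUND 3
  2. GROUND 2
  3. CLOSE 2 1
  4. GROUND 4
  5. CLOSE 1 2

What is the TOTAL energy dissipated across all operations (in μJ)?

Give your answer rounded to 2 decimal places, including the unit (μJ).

Initial: C1(5μF, Q=13μC, V=2.60V), C2(6μF, Q=3μC, V=0.50V), C3(4μF, Q=20μC, V=5.00V), C4(2μF, Q=10μC, V=5.00V)
Op 1: GROUND 3: Q3=0; energy lost=50.000
Op 2: GROUND 2: Q2=0; energy lost=0.750
Op 3: CLOSE 2-1: Q_total=13.00, C_total=11.00, V=1.18; Q2=7.09, Q1=5.91; dissipated=9.218
Op 4: GROUND 4: Q4=0; energy lost=25.000
Op 5: CLOSE 1-2: Q_total=13.00, C_total=11.00, V=1.18; Q1=5.91, Q2=7.09; dissipated=0.000
Total dissipated: 84.968 μJ

Answer: 84.97 μJ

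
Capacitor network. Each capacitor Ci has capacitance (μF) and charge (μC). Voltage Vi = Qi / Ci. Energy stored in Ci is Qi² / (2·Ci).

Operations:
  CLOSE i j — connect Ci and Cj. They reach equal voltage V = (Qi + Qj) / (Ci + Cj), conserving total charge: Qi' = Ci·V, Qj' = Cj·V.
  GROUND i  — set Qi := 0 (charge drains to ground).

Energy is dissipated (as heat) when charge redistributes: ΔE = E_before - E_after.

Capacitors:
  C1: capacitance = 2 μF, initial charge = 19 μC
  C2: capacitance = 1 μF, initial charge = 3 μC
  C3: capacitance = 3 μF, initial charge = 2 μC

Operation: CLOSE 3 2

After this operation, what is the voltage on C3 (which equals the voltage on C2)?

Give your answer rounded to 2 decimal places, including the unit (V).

Initial: C1(2μF, Q=19μC, V=9.50V), C2(1μF, Q=3μC, V=3.00V), C3(3μF, Q=2μC, V=0.67V)
Op 1: CLOSE 3-2: Q_total=5.00, C_total=4.00, V=1.25; Q3=3.75, Q2=1.25; dissipated=2.042

Answer: 1.25 V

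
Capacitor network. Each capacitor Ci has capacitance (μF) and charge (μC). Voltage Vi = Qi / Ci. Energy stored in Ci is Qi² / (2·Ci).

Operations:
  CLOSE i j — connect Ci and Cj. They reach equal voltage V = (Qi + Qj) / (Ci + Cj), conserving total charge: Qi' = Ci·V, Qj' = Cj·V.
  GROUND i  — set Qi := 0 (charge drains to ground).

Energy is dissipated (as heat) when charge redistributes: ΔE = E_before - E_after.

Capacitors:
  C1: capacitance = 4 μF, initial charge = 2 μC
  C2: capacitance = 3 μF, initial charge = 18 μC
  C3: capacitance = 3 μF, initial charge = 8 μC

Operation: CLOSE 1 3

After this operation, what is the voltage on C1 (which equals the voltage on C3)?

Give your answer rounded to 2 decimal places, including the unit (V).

Initial: C1(4μF, Q=2μC, V=0.50V), C2(3μF, Q=18μC, V=6.00V), C3(3μF, Q=8μC, V=2.67V)
Op 1: CLOSE 1-3: Q_total=10.00, C_total=7.00, V=1.43; Q1=5.71, Q3=4.29; dissipated=4.024

Answer: 1.43 V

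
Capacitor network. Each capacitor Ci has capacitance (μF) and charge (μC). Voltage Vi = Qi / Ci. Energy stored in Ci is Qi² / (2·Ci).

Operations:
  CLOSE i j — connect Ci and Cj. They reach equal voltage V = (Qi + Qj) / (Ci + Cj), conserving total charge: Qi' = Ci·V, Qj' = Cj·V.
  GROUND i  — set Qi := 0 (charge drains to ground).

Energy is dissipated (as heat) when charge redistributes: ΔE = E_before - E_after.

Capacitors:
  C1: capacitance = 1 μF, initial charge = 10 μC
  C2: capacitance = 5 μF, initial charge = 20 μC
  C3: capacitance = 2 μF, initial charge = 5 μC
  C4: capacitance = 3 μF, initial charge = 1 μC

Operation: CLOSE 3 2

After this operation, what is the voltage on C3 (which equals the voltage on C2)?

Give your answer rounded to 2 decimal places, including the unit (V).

Initial: C1(1μF, Q=10μC, V=10.00V), C2(5μF, Q=20μC, V=4.00V), C3(2μF, Q=5μC, V=2.50V), C4(3μF, Q=1μC, V=0.33V)
Op 1: CLOSE 3-2: Q_total=25.00, C_total=7.00, V=3.57; Q3=7.14, Q2=17.86; dissipated=1.607

Answer: 3.57 V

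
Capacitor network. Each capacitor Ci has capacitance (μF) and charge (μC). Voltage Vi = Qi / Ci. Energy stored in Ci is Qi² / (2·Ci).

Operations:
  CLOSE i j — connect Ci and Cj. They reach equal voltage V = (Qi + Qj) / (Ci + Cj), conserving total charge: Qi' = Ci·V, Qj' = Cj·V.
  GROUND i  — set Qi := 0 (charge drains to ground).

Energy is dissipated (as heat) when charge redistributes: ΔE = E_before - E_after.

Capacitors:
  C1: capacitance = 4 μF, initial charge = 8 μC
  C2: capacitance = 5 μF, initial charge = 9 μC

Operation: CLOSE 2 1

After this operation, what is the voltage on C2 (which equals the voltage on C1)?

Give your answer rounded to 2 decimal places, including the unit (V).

Initial: C1(4μF, Q=8μC, V=2.00V), C2(5μF, Q=9μC, V=1.80V)
Op 1: CLOSE 2-1: Q_total=17.00, C_total=9.00, V=1.89; Q2=9.44, Q1=7.56; dissipated=0.044

Answer: 1.89 V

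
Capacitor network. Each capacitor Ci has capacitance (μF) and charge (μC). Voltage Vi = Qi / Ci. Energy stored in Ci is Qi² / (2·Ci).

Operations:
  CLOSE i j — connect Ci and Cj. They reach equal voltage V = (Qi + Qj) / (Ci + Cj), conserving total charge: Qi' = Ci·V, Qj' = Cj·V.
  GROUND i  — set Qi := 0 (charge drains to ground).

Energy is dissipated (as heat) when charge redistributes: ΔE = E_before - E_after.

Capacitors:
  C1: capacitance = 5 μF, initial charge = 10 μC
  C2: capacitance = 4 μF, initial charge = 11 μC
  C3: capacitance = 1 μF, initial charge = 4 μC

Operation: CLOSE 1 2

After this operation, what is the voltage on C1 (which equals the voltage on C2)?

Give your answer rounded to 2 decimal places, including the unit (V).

Initial: C1(5μF, Q=10μC, V=2.00V), C2(4μF, Q=11μC, V=2.75V), C3(1μF, Q=4μC, V=4.00V)
Op 1: CLOSE 1-2: Q_total=21.00, C_total=9.00, V=2.33; Q1=11.67, Q2=9.33; dissipated=0.625

Answer: 2.33 V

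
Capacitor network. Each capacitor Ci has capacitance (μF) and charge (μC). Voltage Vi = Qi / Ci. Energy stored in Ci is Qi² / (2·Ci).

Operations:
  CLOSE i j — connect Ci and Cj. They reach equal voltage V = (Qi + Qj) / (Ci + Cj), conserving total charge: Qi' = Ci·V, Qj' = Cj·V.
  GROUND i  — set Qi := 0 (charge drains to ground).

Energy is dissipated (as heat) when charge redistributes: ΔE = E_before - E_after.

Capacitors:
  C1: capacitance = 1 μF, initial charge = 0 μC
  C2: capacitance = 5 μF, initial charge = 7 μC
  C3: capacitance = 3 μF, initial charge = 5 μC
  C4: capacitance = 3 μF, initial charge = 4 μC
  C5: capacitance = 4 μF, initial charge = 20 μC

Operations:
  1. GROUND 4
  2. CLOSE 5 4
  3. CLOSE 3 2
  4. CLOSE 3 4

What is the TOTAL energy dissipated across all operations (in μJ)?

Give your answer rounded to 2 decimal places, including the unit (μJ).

Answer: 25.54 μJ

Derivation:
Initial: C1(1μF, Q=0μC, V=0.00V), C2(5μF, Q=7μC, V=1.40V), C3(3μF, Q=5μC, V=1.67V), C4(3μF, Q=4μC, V=1.33V), C5(4μF, Q=20μC, V=5.00V)
Op 1: GROUND 4: Q4=0; energy lost=2.667
Op 2: CLOSE 5-4: Q_total=20.00, C_total=7.00, V=2.86; Q5=11.43, Q4=8.57; dissipated=21.429
Op 3: CLOSE 3-2: Q_total=12.00, C_total=8.00, V=1.50; Q3=4.50, Q2=7.50; dissipated=0.067
Op 4: CLOSE 3-4: Q_total=13.07, C_total=6.00, V=2.18; Q3=6.54, Q4=6.54; dissipated=1.381
Total dissipated: 25.543 μJ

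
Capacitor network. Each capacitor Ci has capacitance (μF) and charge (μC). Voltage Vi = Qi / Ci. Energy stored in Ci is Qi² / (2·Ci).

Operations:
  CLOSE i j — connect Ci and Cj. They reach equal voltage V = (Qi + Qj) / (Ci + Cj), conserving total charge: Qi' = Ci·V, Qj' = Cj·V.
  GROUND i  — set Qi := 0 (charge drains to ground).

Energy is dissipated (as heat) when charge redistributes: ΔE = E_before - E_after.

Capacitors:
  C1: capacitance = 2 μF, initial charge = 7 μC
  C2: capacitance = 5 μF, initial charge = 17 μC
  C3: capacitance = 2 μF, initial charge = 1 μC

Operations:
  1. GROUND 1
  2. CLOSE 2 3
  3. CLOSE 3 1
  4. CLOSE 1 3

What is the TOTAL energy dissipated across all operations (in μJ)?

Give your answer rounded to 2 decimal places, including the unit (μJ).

Answer: 21.56 μJ

Derivation:
Initial: C1(2μF, Q=7μC, V=3.50V), C2(5μF, Q=17μC, V=3.40V), C3(2μF, Q=1μC, V=0.50V)
Op 1: GROUND 1: Q1=0; energy lost=12.250
Op 2: CLOSE 2-3: Q_total=18.00, C_total=7.00, V=2.57; Q2=12.86, Q3=5.14; dissipated=6.007
Op 3: CLOSE 3-1: Q_total=5.14, C_total=4.00, V=1.29; Q3=2.57, Q1=2.57; dissipated=3.306
Op 4: CLOSE 1-3: Q_total=5.14, C_total=4.00, V=1.29; Q1=2.57, Q3=2.57; dissipated=0.000
Total dissipated: 21.563 μJ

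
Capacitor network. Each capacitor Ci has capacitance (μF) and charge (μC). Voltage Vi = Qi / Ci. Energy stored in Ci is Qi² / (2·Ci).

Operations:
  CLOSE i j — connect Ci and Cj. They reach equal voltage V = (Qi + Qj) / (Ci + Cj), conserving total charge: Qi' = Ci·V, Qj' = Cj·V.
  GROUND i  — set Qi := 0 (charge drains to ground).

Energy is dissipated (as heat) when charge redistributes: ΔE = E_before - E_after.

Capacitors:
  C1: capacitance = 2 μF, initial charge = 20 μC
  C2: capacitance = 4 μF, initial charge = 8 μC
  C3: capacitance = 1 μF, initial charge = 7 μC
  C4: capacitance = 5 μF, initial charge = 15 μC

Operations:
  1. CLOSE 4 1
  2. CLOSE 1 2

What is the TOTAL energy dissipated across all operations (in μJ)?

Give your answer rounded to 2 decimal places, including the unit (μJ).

Initial: C1(2μF, Q=20μC, V=10.00V), C2(4μF, Q=8μC, V=2.00V), C3(1μF, Q=7μC, V=7.00V), C4(5μF, Q=15μC, V=3.00V)
Op 1: CLOSE 4-1: Q_total=35.00, C_total=7.00, V=5.00; Q4=25.00, Q1=10.00; dissipated=35.000
Op 2: CLOSE 1-2: Q_total=18.00, C_total=6.00, V=3.00; Q1=6.00, Q2=12.00; dissipated=6.000
Total dissipated: 41.000 μJ

Answer: 41.00 μJ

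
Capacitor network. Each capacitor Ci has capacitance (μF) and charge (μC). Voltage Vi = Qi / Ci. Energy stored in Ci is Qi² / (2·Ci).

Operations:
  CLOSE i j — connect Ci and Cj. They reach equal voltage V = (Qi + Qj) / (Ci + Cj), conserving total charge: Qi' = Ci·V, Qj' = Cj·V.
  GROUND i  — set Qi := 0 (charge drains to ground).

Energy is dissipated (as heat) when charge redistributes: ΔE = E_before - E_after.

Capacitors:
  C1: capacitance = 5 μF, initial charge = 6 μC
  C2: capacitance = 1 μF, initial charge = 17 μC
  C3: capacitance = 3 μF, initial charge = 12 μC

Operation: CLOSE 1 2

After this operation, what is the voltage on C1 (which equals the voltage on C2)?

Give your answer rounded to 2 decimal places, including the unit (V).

Initial: C1(5μF, Q=6μC, V=1.20V), C2(1μF, Q=17μC, V=17.00V), C3(3μF, Q=12μC, V=4.00V)
Op 1: CLOSE 1-2: Q_total=23.00, C_total=6.00, V=3.83; Q1=19.17, Q2=3.83; dissipated=104.017

Answer: 3.83 V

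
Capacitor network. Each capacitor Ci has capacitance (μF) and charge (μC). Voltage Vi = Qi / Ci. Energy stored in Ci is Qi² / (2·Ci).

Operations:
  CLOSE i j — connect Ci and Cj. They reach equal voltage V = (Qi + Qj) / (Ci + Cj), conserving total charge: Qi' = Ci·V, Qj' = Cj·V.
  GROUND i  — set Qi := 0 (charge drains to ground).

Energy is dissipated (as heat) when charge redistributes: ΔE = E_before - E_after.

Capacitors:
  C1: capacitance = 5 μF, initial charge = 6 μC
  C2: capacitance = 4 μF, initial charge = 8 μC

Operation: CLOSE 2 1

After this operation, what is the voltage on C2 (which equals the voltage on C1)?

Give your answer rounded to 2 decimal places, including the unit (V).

Initial: C1(5μF, Q=6μC, V=1.20V), C2(4μF, Q=8μC, V=2.00V)
Op 1: CLOSE 2-1: Q_total=14.00, C_total=9.00, V=1.56; Q2=6.22, Q1=7.78; dissipated=0.711

Answer: 1.56 V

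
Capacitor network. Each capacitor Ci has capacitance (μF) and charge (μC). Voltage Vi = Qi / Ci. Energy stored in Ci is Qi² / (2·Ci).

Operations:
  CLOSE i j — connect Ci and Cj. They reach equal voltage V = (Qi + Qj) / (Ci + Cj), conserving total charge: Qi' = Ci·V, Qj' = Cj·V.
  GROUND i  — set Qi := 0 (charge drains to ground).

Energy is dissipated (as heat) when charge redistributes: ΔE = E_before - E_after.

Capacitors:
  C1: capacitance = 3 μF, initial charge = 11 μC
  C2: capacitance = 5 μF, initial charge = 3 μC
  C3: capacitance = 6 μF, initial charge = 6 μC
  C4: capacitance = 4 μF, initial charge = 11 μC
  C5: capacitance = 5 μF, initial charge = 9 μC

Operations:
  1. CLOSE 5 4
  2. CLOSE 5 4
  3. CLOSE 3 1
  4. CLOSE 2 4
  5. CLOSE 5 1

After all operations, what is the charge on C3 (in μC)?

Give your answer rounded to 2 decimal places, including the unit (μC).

Initial: C1(3μF, Q=11μC, V=3.67V), C2(5μF, Q=3μC, V=0.60V), C3(6μF, Q=6μC, V=1.00V), C4(4μF, Q=11μC, V=2.75V), C5(5μF, Q=9μC, V=1.80V)
Op 1: CLOSE 5-4: Q_total=20.00, C_total=9.00, V=2.22; Q5=11.11, Q4=8.89; dissipated=1.003
Op 2: CLOSE 5-4: Q_total=20.00, C_total=9.00, V=2.22; Q5=11.11, Q4=8.89; dissipated=0.000
Op 3: CLOSE 3-1: Q_total=17.00, C_total=9.00, V=1.89; Q3=11.33, Q1=5.67; dissipated=7.111
Op 4: CLOSE 2-4: Q_total=11.89, C_total=9.00, V=1.32; Q2=6.60, Q4=5.28; dissipated=2.924
Op 5: CLOSE 5-1: Q_total=16.78, C_total=8.00, V=2.10; Q5=10.49, Q1=6.29; dissipated=0.104
Final charges: Q1=6.29, Q2=6.60, Q3=11.33, Q4=5.28, Q5=10.49

Answer: 11.33 μC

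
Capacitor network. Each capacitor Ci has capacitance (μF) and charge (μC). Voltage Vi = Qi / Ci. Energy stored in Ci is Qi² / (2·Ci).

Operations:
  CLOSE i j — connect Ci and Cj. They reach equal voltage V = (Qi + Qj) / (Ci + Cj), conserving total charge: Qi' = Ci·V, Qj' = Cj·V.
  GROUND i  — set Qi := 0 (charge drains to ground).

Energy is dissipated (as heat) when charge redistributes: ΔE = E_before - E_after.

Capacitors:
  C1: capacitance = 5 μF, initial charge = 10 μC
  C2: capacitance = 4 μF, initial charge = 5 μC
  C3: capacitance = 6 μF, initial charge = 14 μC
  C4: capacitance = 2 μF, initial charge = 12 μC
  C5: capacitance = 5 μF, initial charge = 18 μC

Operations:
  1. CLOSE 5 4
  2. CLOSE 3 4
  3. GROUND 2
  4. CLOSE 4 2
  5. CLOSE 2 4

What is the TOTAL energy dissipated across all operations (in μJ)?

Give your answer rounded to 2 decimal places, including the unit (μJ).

Answer: 15.41 μJ

Derivation:
Initial: C1(5μF, Q=10μC, V=2.00V), C2(4μF, Q=5μC, V=1.25V), C3(6μF, Q=14μC, V=2.33V), C4(2μF, Q=12μC, V=6.00V), C5(5μF, Q=18μC, V=3.60V)
Op 1: CLOSE 5-4: Q_total=30.00, C_total=7.00, V=4.29; Q5=21.43, Q4=8.57; dissipated=4.114
Op 2: CLOSE 3-4: Q_total=22.57, C_total=8.00, V=2.82; Q3=16.93, Q4=5.64; dissipated=2.859
Op 3: GROUND 2: Q2=0; energy lost=3.125
Op 4: CLOSE 4-2: Q_total=5.64, C_total=6.00, V=0.94; Q4=1.88, Q2=3.76; dissipated=5.307
Op 5: CLOSE 2-4: Q_total=5.64, C_total=6.00, V=0.94; Q2=3.76, Q4=1.88; dissipated=0.000
Total dissipated: 15.405 μJ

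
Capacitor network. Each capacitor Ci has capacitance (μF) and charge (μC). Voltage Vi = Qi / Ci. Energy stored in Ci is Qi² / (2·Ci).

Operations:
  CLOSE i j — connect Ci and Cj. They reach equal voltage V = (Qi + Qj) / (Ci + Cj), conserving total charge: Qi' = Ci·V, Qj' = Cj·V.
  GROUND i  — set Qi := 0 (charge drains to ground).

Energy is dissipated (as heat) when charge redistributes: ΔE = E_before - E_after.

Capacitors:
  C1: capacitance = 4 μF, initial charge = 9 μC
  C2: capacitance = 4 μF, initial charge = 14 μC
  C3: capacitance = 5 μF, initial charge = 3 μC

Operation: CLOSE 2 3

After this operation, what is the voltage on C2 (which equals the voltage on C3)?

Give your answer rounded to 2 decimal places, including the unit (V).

Answer: 1.89 V

Derivation:
Initial: C1(4μF, Q=9μC, V=2.25V), C2(4μF, Q=14μC, V=3.50V), C3(5μF, Q=3μC, V=0.60V)
Op 1: CLOSE 2-3: Q_total=17.00, C_total=9.00, V=1.89; Q2=7.56, Q3=9.44; dissipated=9.344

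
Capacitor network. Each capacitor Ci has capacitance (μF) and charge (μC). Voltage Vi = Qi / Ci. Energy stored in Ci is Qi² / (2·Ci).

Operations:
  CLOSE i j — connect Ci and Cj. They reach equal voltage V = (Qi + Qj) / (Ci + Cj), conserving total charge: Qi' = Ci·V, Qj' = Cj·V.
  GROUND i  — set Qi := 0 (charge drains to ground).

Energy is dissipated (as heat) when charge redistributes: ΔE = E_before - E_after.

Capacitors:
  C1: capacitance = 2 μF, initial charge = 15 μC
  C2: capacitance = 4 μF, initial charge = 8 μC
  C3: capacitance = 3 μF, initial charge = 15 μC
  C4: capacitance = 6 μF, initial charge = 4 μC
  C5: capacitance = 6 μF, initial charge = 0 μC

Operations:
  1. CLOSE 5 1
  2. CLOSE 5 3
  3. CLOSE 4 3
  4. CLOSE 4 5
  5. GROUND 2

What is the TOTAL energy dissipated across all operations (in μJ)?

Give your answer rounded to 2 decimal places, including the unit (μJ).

Answer: 68.39 μJ

Derivation:
Initial: C1(2μF, Q=15μC, V=7.50V), C2(4μF, Q=8μC, V=2.00V), C3(3μF, Q=15μC, V=5.00V), C4(6μF, Q=4μC, V=0.67V), C5(6μF, Q=0μC, V=0.00V)
Op 1: CLOSE 5-1: Q_total=15.00, C_total=8.00, V=1.88; Q5=11.25, Q1=3.75; dissipated=42.188
Op 2: CLOSE 5-3: Q_total=26.25, C_total=9.00, V=2.92; Q5=17.50, Q3=8.75; dissipated=9.766
Op 3: CLOSE 4-3: Q_total=12.75, C_total=9.00, V=1.42; Q4=8.50, Q3=4.25; dissipated=5.062
Op 4: CLOSE 4-5: Q_total=26.00, C_total=12.00, V=2.17; Q4=13.00, Q5=13.00; dissipated=3.375
Op 5: GROUND 2: Q2=0; energy lost=8.000
Total dissipated: 68.391 μJ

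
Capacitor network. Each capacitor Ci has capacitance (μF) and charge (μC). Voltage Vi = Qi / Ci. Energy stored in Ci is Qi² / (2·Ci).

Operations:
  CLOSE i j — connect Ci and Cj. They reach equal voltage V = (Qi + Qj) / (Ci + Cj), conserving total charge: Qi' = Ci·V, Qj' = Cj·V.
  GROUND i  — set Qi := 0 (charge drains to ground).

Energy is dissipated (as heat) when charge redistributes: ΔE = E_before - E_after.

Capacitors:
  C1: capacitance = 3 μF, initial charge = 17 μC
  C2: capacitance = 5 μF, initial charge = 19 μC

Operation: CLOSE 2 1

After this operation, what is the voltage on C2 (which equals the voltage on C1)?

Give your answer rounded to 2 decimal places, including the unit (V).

Initial: C1(3μF, Q=17μC, V=5.67V), C2(5μF, Q=19μC, V=3.80V)
Op 1: CLOSE 2-1: Q_total=36.00, C_total=8.00, V=4.50; Q2=22.50, Q1=13.50; dissipated=3.267

Answer: 4.50 V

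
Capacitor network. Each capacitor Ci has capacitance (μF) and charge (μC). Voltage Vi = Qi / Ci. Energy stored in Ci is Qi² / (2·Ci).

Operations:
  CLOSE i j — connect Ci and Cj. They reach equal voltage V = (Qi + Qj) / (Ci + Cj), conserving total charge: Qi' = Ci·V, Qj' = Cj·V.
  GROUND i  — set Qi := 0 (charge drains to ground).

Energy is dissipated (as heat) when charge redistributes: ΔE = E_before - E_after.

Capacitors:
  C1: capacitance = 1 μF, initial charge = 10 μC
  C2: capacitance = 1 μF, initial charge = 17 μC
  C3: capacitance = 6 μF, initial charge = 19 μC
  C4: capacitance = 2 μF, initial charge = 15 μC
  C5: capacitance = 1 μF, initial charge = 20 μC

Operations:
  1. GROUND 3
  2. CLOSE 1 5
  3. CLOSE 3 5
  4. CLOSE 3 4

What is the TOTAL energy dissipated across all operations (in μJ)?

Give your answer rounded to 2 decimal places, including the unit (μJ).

Answer: 173.04 μJ

Derivation:
Initial: C1(1μF, Q=10μC, V=10.00V), C2(1μF, Q=17μC, V=17.00V), C3(6μF, Q=19μC, V=3.17V), C4(2μF, Q=15μC, V=7.50V), C5(1μF, Q=20μC, V=20.00V)
Op 1: GROUND 3: Q3=0; energy lost=30.083
Op 2: CLOSE 1-5: Q_total=30.00, C_total=2.00, V=15.00; Q1=15.00, Q5=15.00; dissipated=25.000
Op 3: CLOSE 3-5: Q_total=15.00, C_total=7.00, V=2.14; Q3=12.86, Q5=2.14; dissipated=96.429
Op 4: CLOSE 3-4: Q_total=27.86, C_total=8.00, V=3.48; Q3=20.89, Q4=6.96; dissipated=21.524
Total dissipated: 173.036 μJ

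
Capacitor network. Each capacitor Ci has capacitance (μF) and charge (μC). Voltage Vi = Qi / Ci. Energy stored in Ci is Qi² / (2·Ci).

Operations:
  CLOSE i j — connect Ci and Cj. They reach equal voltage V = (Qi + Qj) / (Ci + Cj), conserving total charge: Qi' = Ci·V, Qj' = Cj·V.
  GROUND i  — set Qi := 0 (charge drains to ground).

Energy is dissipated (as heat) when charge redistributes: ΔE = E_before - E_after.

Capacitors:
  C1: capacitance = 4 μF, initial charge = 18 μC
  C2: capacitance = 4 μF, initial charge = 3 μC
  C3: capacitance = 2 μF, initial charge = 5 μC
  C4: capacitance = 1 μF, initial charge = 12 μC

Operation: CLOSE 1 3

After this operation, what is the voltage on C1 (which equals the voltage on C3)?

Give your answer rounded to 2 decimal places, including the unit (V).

Answer: 3.83 V

Derivation:
Initial: C1(4μF, Q=18μC, V=4.50V), C2(4μF, Q=3μC, V=0.75V), C3(2μF, Q=5μC, V=2.50V), C4(1μF, Q=12μC, V=12.00V)
Op 1: CLOSE 1-3: Q_total=23.00, C_total=6.00, V=3.83; Q1=15.33, Q3=7.67; dissipated=2.667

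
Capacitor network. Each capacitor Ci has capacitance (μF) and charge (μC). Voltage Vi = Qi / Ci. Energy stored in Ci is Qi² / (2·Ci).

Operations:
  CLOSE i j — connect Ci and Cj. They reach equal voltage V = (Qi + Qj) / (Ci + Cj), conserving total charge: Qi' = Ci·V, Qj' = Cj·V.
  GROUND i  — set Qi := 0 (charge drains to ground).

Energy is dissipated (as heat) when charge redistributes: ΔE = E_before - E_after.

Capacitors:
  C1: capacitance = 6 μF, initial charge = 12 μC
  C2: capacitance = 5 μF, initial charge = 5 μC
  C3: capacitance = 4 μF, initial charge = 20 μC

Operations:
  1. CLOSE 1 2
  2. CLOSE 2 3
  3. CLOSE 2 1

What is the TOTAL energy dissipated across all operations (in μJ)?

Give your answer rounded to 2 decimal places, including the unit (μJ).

Initial: C1(6μF, Q=12μC, V=2.00V), C2(5μF, Q=5μC, V=1.00V), C3(4μF, Q=20μC, V=5.00V)
Op 1: CLOSE 1-2: Q_total=17.00, C_total=11.00, V=1.55; Q1=9.27, Q2=7.73; dissipated=1.364
Op 2: CLOSE 2-3: Q_total=27.73, C_total=9.00, V=3.08; Q2=15.40, Q3=12.32; dissipated=13.260
Op 3: CLOSE 2-1: Q_total=24.68, C_total=11.00, V=2.24; Q2=11.22, Q1=13.46; dissipated=3.215
Total dissipated: 17.838 μJ

Answer: 17.84 μJ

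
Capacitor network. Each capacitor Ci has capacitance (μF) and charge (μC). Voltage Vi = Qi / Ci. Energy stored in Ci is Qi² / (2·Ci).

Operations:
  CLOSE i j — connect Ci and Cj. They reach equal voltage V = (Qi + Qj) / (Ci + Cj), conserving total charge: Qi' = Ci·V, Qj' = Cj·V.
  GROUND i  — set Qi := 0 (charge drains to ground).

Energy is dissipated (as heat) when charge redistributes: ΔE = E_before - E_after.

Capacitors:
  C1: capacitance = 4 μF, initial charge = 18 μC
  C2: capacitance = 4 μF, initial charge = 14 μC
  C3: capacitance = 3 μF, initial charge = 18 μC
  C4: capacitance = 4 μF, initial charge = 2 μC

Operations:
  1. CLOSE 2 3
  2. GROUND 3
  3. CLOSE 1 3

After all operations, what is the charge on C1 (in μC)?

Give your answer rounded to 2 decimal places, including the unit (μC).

Initial: C1(4μF, Q=18μC, V=4.50V), C2(4μF, Q=14μC, V=3.50V), C3(3μF, Q=18μC, V=6.00V), C4(4μF, Q=2μC, V=0.50V)
Op 1: CLOSE 2-3: Q_total=32.00, C_total=7.00, V=4.57; Q2=18.29, Q3=13.71; dissipated=5.357
Op 2: GROUND 3: Q3=0; energy lost=31.347
Op 3: CLOSE 1-3: Q_total=18.00, C_total=7.00, V=2.57; Q1=10.29, Q3=7.71; dissipated=17.357
Final charges: Q1=10.29, Q2=18.29, Q3=7.71, Q4=2.00

Answer: 10.29 μC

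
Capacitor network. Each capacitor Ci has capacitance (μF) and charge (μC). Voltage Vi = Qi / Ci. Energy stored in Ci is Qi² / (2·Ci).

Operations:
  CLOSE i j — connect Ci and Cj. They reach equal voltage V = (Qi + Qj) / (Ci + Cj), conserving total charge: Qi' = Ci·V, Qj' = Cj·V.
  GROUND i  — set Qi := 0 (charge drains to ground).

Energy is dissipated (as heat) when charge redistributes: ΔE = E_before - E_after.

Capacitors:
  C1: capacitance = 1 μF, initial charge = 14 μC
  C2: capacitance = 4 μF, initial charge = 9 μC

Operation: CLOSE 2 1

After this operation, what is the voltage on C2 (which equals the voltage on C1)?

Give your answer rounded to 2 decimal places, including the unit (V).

Initial: C1(1μF, Q=14μC, V=14.00V), C2(4μF, Q=9μC, V=2.25V)
Op 1: CLOSE 2-1: Q_total=23.00, C_total=5.00, V=4.60; Q2=18.40, Q1=4.60; dissipated=55.225

Answer: 4.60 V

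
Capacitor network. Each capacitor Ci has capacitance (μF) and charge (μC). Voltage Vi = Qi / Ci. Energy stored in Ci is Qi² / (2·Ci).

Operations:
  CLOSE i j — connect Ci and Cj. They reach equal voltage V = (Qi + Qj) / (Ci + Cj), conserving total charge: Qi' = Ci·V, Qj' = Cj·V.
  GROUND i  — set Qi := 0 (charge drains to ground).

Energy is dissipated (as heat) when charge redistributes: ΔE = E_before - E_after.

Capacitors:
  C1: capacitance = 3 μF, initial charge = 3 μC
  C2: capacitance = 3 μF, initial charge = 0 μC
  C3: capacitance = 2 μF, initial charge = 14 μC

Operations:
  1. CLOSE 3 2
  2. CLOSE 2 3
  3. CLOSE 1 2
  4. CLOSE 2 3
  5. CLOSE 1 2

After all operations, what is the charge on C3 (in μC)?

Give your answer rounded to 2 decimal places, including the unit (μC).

Answer: 4.52 μC

Derivation:
Initial: C1(3μF, Q=3μC, V=1.00V), C2(3μF, Q=0μC, V=0.00V), C3(2μF, Q=14μC, V=7.00V)
Op 1: CLOSE 3-2: Q_total=14.00, C_total=5.00, V=2.80; Q3=5.60, Q2=8.40; dissipated=29.400
Op 2: CLOSE 2-3: Q_total=14.00, C_total=5.00, V=2.80; Q2=8.40, Q3=5.60; dissipated=0.000
Op 3: CLOSE 1-2: Q_total=11.40, C_total=6.00, V=1.90; Q1=5.70, Q2=5.70; dissipated=2.430
Op 4: CLOSE 2-3: Q_total=11.30, C_total=5.00, V=2.26; Q2=6.78, Q3=4.52; dissipated=0.486
Op 5: CLOSE 1-2: Q_total=12.48, C_total=6.00, V=2.08; Q1=6.24, Q2=6.24; dissipated=0.097
Final charges: Q1=6.24, Q2=6.24, Q3=4.52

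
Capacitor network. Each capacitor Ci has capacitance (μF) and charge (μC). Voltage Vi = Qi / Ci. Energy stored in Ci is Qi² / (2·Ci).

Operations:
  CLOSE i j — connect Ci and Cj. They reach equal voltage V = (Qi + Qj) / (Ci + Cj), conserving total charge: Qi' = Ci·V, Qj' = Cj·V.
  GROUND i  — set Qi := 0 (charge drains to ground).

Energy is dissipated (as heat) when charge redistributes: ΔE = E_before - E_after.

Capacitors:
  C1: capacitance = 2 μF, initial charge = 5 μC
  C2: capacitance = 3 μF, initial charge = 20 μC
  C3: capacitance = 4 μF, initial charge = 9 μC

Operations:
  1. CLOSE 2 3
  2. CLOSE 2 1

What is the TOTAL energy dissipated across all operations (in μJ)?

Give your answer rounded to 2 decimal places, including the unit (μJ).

Answer: 18.34 μJ

Derivation:
Initial: C1(2μF, Q=5μC, V=2.50V), C2(3μF, Q=20μC, V=6.67V), C3(4μF, Q=9μC, V=2.25V)
Op 1: CLOSE 2-3: Q_total=29.00, C_total=7.00, V=4.14; Q2=12.43, Q3=16.57; dissipated=16.720
Op 2: CLOSE 2-1: Q_total=17.43, C_total=5.00, V=3.49; Q2=10.46, Q1=6.97; dissipated=1.619
Total dissipated: 18.340 μJ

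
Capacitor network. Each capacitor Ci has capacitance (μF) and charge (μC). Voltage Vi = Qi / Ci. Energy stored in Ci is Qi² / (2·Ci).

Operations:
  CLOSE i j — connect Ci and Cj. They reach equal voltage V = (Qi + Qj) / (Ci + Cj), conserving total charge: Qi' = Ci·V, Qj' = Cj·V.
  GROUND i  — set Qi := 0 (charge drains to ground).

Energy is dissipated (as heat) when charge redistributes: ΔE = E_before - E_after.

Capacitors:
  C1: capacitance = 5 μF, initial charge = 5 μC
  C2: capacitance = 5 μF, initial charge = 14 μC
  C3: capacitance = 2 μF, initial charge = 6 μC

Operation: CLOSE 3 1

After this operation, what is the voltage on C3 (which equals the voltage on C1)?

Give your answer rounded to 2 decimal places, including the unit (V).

Answer: 1.57 V

Derivation:
Initial: C1(5μF, Q=5μC, V=1.00V), C2(5μF, Q=14μC, V=2.80V), C3(2μF, Q=6μC, V=3.00V)
Op 1: CLOSE 3-1: Q_total=11.00, C_total=7.00, V=1.57; Q3=3.14, Q1=7.86; dissipated=2.857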